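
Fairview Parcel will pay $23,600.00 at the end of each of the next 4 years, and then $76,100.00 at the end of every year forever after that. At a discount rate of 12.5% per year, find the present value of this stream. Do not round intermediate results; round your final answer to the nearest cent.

$451003.93

PV of 4-year annuity: $23,600.00 × [1 − (1+0.125)^−4] / 0.125 = 70933.08947
Perpetuity value at year 4: $76,100.00 / 0.125 = 608800.00000
PV of perpetuity: 608800.00000 / (1+0.125)^4 = 380070.84286
Total PV = 70933.08947 + 380070.84286 = 451003.93233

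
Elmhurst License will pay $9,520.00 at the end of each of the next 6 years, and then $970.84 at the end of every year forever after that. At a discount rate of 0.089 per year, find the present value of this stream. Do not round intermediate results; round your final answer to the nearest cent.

$49373.76

PV of 6-year annuity: $9,520.00 × [1 − (1+0.089)^−6] / 0.089 = 42833.57161
Perpetuity value at year 6: $970.84 / 0.089 = 10908.31461
PV of perpetuity: 10908.31461 / (1+0.089)^6 = 6540.19017
Total PV = 42833.57161 + 6540.19017 = 49373.76177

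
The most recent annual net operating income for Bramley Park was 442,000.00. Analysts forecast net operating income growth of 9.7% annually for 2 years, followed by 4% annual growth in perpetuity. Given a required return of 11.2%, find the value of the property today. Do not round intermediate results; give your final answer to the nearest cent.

D_1 = 484874.00000
D_2 = 531906.77800
Terminal value at year 2: TV = D_2×(1+g_2)/(r−g_2) = 553183.04912/0.072 = 7683097.90444
P_0 = D_1/(1+r)^1 + D_2/(1+r)^2 + TV/(1+r)^2
    = 436037.76978 + 430155.96534 + 6213363.94374 = 7079557.67886

7079557.68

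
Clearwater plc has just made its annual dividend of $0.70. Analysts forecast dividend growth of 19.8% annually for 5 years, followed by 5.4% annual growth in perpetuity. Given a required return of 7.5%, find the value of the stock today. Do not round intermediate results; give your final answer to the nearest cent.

$65.29

D_1 = 0.83860
D_2 = 1.00464
D_3 = 1.20356
D_4 = 1.44187
D_5 = 1.72736
Terminal value at year 5: TV = D_5×(1+g_2)/(r−g_2) = 1.82063/0.021 = 86.69688
P_0 = D_1/(1+r)^1 + D_2/(1+r)^2 + D_3/(1+r)^3 + D_4/(1+r)^4 + D_5/(1+r)^5 + TV/(1+r)^5
    = 0.78009 + 0.86935 + 0.96882 + 1.07967 + 1.20321 + 60.38946 = 65.29060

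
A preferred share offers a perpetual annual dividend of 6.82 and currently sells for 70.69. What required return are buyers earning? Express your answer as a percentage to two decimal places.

9.65%

P = C/r ⇒ r = C/P = 6.82/70.69 = 0.096478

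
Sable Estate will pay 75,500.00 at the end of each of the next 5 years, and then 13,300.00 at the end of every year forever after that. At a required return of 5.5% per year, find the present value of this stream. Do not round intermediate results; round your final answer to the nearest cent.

507429.88

PV of 5-year annuity: 75,500.00 × [1 − (1+0.055)^−5] / 0.055 = 322406.47791
Perpetuity value at year 5: 13,300.00 / 0.055 = 241818.18182
PV of perpetuity: 241818.18182 / (1+0.055)^5 = 185023.39829
Total PV = 322406.47791 + 185023.39829 = 507429.87620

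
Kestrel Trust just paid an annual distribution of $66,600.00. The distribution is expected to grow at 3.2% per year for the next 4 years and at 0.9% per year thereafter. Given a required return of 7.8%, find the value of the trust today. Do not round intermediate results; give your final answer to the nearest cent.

$1057180.46

D_1 = 68731.20000
D_2 = 70930.59840
D_3 = 73200.37755
D_4 = 75542.78963
Terminal value at year 4: TV = D_4×(1+g_2)/(r−g_2) = 76222.67474/0.069 = 1104676.44546
P_0 = D_1/(1+r)^1 + D_2/(1+r)^2 + D_3/(1+r)^3 + D_4/(1+r)^4 + TV/(1+r)^4
    = 63758.07050 + 61037.41072 + 58432.84588 + 55939.42203 + 818012.70772 = 1057180.45686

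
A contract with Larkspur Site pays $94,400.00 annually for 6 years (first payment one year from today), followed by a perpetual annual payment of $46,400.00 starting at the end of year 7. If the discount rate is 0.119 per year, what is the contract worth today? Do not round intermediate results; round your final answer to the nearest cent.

PV of 6-year annuity: $94,400.00 × [1 − (1+0.119)^−6] / 0.119 = 389218.56300
Perpetuity value at year 6: $46,400.00 / 0.119 = 389915.96639
PV of perpetuity: 389915.96639 / (1+0.119)^6 = 198605.14728
Total PV = 389218.56300 + 198605.14728 = 587823.71028

$587823.71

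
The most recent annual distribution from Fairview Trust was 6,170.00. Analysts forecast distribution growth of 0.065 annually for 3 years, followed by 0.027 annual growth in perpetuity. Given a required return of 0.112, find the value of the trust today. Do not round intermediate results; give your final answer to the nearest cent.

D_1 = 6571.05000
D_2 = 6998.16825
D_3 = 7453.04919
Terminal value at year 3: TV = D_3×(1+g_2)/(r−g_2) = 7654.28151/0.085 = 90050.37076
P_0 = D_1/(1+r)^1 + D_2/(1+r)^2 + D_3/(1+r)^3 + TV/(1+r)^3
    = 5909.21763 + 5659.45753 + 5420.25384 + 65489.41990 = 82478.34889

82478.35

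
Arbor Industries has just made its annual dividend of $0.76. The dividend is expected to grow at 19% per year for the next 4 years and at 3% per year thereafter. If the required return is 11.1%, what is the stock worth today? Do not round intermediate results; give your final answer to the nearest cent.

$16.34

D_1 = 0.90440
D_2 = 1.07624
D_3 = 1.28072
D_4 = 1.52406
Terminal value at year 4: TV = D_4×(1+g_2)/(r−g_2) = 1.56978/0.081 = 19.37999
P_0 = D_1/(1+r)^1 + D_2/(1+r)^2 + D_3/(1+r)^3 + D_4/(1+r)^4 + TV/(1+r)^4
    = 0.81404 + 0.87193 + 0.93393 + 1.00033 + 12.72030 = 16.34053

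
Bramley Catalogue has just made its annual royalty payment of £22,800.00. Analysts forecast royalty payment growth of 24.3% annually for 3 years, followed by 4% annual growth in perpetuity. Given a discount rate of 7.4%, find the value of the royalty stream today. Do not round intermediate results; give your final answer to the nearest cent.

£1173432.88

D_1 = 28340.40000
D_2 = 35227.11720
D_3 = 43787.30668
Terminal value at year 3: TV = D_3×(1+g_2)/(r−g_2) = 45538.79895/0.034 = 1339376.43961
P_0 = D_1/(1+r)^1 + D_2/(1+r)^2 + D_3/(1+r)^3 + TV/(1+r)^3
    = 26387.70950 + 30539.96546 + 35345.60248 + 1081159.60540 = 1173432.88284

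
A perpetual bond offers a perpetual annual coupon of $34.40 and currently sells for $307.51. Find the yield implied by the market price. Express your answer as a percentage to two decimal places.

11.19%

P = C/r ⇒ r = C/P = $34.40/$307.51 = 0.111866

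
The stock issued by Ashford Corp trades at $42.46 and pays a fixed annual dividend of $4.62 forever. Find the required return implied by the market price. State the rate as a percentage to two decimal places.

P = C/r ⇒ r = C/P = $4.62/$42.46 = 0.108808

10.88%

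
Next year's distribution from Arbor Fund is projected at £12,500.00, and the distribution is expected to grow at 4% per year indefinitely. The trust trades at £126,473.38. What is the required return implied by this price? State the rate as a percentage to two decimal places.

13.88%

P = D₁/(r − g) ⇒ r = D₁/P + g = £12,500.0000/£126,473.38 + 0.04 = 0.098835 + 0.04 = 0.138835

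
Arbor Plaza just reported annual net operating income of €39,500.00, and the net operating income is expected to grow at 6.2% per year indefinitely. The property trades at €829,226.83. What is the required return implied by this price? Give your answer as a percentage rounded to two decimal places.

D₁ = €39,500.00 × 1.062 = €41,949.0000
P = D₁/(r − g) ⇒ r = D₁/P + g = €41,949.0000/€829,226.83 + 0.062 = 0.050588 + 0.062 = 0.112588

11.26%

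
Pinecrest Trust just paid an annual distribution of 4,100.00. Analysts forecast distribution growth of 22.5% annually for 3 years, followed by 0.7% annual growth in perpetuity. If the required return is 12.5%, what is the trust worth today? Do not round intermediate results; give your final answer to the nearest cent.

D_1 = 5022.50000
D_2 = 6152.56250
D_3 = 7536.88906
Terminal value at year 3: TV = D_3×(1+g_2)/(r−g_2) = 7589.64729/0.118 = 64319.04480
P_0 = D_1/(1+r)^1 + D_2/(1+r)^2 + D_3/(1+r)^3 + TV/(1+r)^3
    = 4464.44444 + 4861.28395 + 5293.39808 + 45173.32090 = 59792.44737

59792.45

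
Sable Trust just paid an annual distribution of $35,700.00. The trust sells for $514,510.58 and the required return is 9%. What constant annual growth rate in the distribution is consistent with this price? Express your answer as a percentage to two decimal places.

P = D₀(1+g)/(r−g) ⇒ P(r−g) = D₀(1+g) ⇒ g(P+D₀) = P·r − D₀
g = (P·r − D₀)/(P + D₀) = ($514,510.58×0.09 − $35,700.00) / ($514,510.58 + $35,700.00) = 0.019276

1.93%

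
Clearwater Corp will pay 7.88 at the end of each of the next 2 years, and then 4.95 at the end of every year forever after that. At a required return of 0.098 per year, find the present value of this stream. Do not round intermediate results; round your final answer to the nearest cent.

55.61

PV of 2-year annuity: 7.88 × [1 − (1+0.098)^−2] / 0.098 = 13.71283
Perpetuity value at year 2: 4.95 / 0.098 = 50.51020
PV of perpetuity: 50.51020 / (1+0.098)^2 = 41.89618
Total PV = 13.71283 + 41.89618 = 55.60901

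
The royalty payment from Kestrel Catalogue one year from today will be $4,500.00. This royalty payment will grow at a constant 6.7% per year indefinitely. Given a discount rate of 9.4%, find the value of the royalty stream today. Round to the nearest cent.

Growing perpetuity: P = D₁ / (r − g) = $4,500.0000 / (0.094 − 0.067) = $166,666.67

$166666.67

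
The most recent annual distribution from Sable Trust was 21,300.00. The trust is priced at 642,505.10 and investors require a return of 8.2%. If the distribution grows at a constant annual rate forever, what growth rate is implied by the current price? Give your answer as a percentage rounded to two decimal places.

4.73%

P = D₀(1+g)/(r−g) ⇒ P(r−g) = D₀(1+g) ⇒ g(P+D₀) = P·r − D₀
g = (P·r − D₀)/(P + D₀) = (642,505.10×0.082 − 21,300.00) / (642,505.10 + 21,300.00) = 0.047281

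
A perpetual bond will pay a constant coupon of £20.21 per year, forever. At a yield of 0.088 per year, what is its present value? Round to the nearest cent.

Level perpetuity: PV = C / r = £20.21 / 0.088 = £229.66

£229.66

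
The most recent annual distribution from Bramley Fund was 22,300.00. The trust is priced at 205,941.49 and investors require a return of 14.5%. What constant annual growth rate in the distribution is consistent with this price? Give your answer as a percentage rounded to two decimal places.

P = D₀(1+g)/(r−g) ⇒ P(r−g) = D₀(1+g) ⇒ g(P+D₀) = P·r − D₀
g = (P·r − D₀)/(P + D₀) = (205,941.49×0.145 − 22,300.00) / (205,941.49 + 22,300.00) = 0.033129

3.31%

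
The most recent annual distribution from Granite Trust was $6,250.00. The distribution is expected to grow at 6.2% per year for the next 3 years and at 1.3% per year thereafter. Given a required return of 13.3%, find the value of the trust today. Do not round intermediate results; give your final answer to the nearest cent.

$59946.91

D_1 = 6637.50000
D_2 = 7049.02500
D_3 = 7486.06455
Terminal value at year 3: TV = D_3×(1+g_2)/(r−g_2) = 7583.38339/0.12 = 63194.86158
P_0 = D_1/(1+r)^1 + D_2/(1+r)^2 + D_3/(1+r)^3 + TV/(1+r)^3
    = 5858.34069 + 5491.22490 + 5147.11460 + 43450.22576 = 59946.90595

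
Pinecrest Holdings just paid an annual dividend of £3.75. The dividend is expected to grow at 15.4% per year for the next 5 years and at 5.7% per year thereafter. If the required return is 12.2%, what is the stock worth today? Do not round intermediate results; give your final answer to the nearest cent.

£90.60

D_1 = 4.32750
D_2 = 4.99393
D_3 = 5.76300
D_4 = 6.65050
D_5 = 7.67468
Terminal value at year 5: TV = D_5×(1+g_2)/(r−g_2) = 8.11214/0.065 = 124.80211
P_0 = D_1/(1+r)^1 + D_2/(1+r)^2 + D_3/(1+r)^3 + D_4/(1+r)^4 + D_5/(1+r)^5 + TV/(1+r)^5
    = 3.85695 + 3.96695 + 4.08009 + 4.19646 + 4.31615 + 70.18716 = 90.60376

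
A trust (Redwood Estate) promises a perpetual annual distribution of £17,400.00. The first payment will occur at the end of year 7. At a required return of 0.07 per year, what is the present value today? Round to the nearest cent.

Value at end of year 6: C / r = £17,400.00 / 0.07 = £248,571.4286
Discount to today: PV = £248,571.4286 / (1 + 0.07)^6 = £248,571.4286 / 1.500730 = £165,633.64

£165633.64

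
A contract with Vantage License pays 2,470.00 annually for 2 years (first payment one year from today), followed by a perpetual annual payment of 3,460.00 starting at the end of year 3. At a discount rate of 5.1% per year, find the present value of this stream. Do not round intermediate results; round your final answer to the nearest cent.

66004.93

PV of 2-year annuity: 2,470.00 × [1 − (1+0.051)^−2] / 0.051 = 4586.24426
Perpetuity value at year 2: 3,460.00 / 0.051 = 67843.13725
PV of perpetuity: 67843.13725 / (1+0.051)^2 = 61418.68173
Total PV = 4586.24426 + 61418.68173 = 66004.92599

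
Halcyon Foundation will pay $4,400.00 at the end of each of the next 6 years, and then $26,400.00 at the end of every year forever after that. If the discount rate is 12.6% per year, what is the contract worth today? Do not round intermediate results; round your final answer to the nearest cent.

$120589.26

PV of 6-year annuity: $4,400.00 × [1 − (1+0.126)^−6] / 0.126 = 17786.91007
Perpetuity value at year 6: $26,400.00 / 0.126 = 209523.80952
PV of perpetuity: 209523.80952 / (1+0.126)^6 = 102802.34909
Total PV = 17786.91007 + 102802.34909 = 120589.25917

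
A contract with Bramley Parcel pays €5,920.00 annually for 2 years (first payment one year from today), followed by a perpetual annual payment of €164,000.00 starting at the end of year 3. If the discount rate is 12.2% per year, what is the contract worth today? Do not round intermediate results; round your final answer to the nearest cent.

PV of 2-year annuity: €5,920.00 × [1 − (1+0.122)^−2] / 0.122 = 9978.87017
Perpetuity value at year 2: €164,000.00 / 0.122 = 1344262.29508
PV of perpetuity: 1344262.29508 / (1+0.122)^2 = 1067820.62135
Total PV = 9978.87017 + 1067820.62135 = 1077799.49152

€1077799.49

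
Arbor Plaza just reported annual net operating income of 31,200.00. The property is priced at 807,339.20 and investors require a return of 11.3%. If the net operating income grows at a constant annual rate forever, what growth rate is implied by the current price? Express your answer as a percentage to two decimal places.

P = D₀(1+g)/(r−g) ⇒ P(r−g) = D₀(1+g) ⇒ g(P+D₀) = P·r − D₀
g = (P·r − D₀)/(P + D₀) = (807,339.20×0.113 − 31,200.00) / (807,339.20 + 31,200.00) = 0.071588

7.16%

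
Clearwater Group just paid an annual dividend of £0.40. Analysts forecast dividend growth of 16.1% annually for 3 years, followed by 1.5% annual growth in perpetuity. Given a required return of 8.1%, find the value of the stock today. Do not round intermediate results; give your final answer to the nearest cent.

£9.01

D_1 = 0.46440
D_2 = 0.53917
D_3 = 0.62597
Terminal value at year 3: TV = D_3×(1+g_2)/(r−g_2) = 0.63536/0.066 = 9.62673
P_0 = D_1/(1+r)^1 + D_2/(1+r)^2 + D_3/(1+r)^3 + TV/(1+r)^3
    = 0.42960 + 0.46140 + 0.49554 + 7.62082 = 9.00736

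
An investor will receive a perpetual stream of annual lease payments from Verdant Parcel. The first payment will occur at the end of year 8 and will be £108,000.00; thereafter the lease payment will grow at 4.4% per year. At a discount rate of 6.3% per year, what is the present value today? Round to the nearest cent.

Value at end of year 7: C₁ / (r − g) = £108,000.00 / (0.063 − 0.044) = £5,684,210.5263
Discount to today: PV = £5,684,210.5263 / (1 + 0.063)^7 = £5,684,210.5263 / 1.533673 = £3,706,272.12

£3706272.12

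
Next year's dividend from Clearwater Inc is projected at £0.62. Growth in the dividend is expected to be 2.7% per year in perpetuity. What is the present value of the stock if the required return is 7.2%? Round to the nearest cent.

Growing perpetuity: P = D₁ / (r − g) = £0.6200 / (0.072 − 0.027) = £13.78

£13.78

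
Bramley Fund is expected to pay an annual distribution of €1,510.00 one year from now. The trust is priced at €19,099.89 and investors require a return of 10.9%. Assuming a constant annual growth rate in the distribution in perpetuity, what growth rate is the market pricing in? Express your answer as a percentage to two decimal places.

2.99%

P = D₁/(r−g) ⇒ g = r − D₁/P = 0.109 − €1,510.00/€19,099.89 = 0.029942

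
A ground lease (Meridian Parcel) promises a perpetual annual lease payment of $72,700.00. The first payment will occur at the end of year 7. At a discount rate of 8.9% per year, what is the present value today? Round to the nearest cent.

Value at end of year 6: C / r = $72,700.00 / 0.089 = $816,853.9326
Discount to today: PV = $816,853.9326 / (1 + 0.089)^6 = $816,853.9326 / 1.667890 = $489,753.02

$489753.02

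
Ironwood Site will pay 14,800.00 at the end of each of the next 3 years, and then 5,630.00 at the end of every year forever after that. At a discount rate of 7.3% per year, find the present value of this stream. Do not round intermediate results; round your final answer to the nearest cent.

PV of 3-year annuity: 14,800.00 × [1 − (1+0.073)^−3] / 0.073 = 38627.97120
Perpetuity value at year 3: 5,630.00 / 0.073 = 77123.28767
PV of perpetuity: 77123.28767 / (1+0.073)^3 = 62428.99863
Total PV = 38627.97120 + 62428.99863 = 101056.96982

101056.97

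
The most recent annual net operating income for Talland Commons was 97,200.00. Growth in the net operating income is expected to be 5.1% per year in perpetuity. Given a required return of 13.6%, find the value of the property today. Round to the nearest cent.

1201849.41

D₁ = D₀ × (1 + g) = 97,200.00 × 1.051 = 102,157.2000
Growing perpetuity: P = D₁ / (r − g) = 102,157.2000 / (0.136 − 0.051) = 1,201,849.41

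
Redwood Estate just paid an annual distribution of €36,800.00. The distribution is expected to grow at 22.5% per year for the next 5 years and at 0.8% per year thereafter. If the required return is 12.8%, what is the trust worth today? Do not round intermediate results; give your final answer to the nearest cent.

D_1 = 45080.00000
D_2 = 55223.00000
D_3 = 67648.17500
D_4 = 82869.01437
D_5 = 101514.54261
Terminal value at year 5: TV = D_5×(1+g_2)/(r−g_2) = 102326.65895/0.12 = 852722.15792
P_0 = D_1/(1+r)^1 + D_2/(1+r)^2 + D_3/(1+r)^3 + D_4/(1+r)^4 + D_5/(1+r)^5 + TV/(1+r)^5
    = 39964.53901 + 43401.20593 + 47133.40182 + 51186.54010 + 55588.21953 + 466941.04402 = 704214.95040

€704214.95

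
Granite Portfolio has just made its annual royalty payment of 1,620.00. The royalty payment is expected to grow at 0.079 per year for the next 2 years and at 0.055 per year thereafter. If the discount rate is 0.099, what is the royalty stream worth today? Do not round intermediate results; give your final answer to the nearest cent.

D_1 = 1747.98000
D_2 = 1886.07042
Terminal value at year 2: TV = D_2×(1+g_2)/(r−g_2) = 1989.80429/0.044 = 45222.82484
P_0 = D_1/(1+r)^1 + D_2/(1+r)^2 + TV/(1+r)^2
    = 1590.51865 + 1561.57382 + 37442.28134 = 40594.37381

40594.37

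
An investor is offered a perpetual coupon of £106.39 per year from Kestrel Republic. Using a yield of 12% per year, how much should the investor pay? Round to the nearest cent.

£886.58

Level perpetuity: PV = C / r = £106.39 / 0.12 = £886.58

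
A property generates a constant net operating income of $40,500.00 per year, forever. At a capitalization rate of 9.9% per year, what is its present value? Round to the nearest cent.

$409090.91

Level perpetuity: PV = C / r = $40,500.00 / 0.099 = $409,090.91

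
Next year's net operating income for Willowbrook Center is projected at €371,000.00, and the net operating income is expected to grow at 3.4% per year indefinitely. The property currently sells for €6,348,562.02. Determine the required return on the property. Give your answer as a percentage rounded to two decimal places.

P = D₁/(r − g) ⇒ r = D₁/P + g = €371,000.0000/€6,348,562.02 + 0.034 = 0.058438 + 0.034 = 0.092438

9.24%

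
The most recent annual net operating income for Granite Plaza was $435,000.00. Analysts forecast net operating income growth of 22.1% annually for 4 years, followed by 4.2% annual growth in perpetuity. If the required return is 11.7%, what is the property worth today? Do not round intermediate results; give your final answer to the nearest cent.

D_1 = 531135.00000
D_2 = 648515.83500
D_3 = 791837.83454
D_4 = 966833.99597
Terminal value at year 4: TV = D_4×(1+g_2)/(r−g_2) = 1007441.02380/0.075 = 13432546.98397
P_0 = D_1/(1+r)^1 + D_2/(1+r)^2 + D_3/(1+r)^3 + D_4/(1+r)^4 + TV/(1+r)^4
    = 475501.34288 + 519773.62548 + 568167.94692 + 621068.09596 + 8628706.07990 = 10813217.09114

$10813217.09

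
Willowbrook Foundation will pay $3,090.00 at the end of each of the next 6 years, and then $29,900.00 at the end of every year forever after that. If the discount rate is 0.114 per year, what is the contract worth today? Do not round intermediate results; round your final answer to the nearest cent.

$150155.04

PV of 6-year annuity: $3,090.00 × [1 − (1+0.114)^−6] / 0.114 = 12923.09981
Perpetuity value at year 6: $29,900.00 / 0.114 = 262280.70175
PV of perpetuity: 262280.70175 / (1+0.114)^6 = 137231.93656
Total PV = 12923.09981 + 137231.93656 = 150155.03637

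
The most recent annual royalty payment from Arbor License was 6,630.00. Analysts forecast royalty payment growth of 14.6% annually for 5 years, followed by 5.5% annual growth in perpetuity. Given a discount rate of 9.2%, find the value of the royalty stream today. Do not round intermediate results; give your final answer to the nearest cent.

D_1 = 7597.98000
D_2 = 8707.28508
D_3 = 9978.54870
D_4 = 11435.41681
D_5 = 13104.98767
Terminal value at year 5: TV = D_5×(1+g_2)/(r−g_2) = 13825.76199/0.037 = 373669.24293
P_0 = D_1/(1+r)^1 + D_2/(1+r)^2 + D_3/(1+r)^3 + D_4/(1+r)^4 + D_5/(1+r)^5 + TV/(1+r)^5
    = 6957.85714 + 7301.92700 + 7663.01130 + 8041.95142 + 8439.63034 + 240643.51374 = 279047.89095

279047.89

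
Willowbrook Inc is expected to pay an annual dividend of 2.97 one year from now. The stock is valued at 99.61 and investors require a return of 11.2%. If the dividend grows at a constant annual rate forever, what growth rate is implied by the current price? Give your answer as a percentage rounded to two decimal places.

P = D₁/(r−g) ⇒ g = r − D₁/P = 0.112 − 2.97/99.61 = 0.082184

8.22%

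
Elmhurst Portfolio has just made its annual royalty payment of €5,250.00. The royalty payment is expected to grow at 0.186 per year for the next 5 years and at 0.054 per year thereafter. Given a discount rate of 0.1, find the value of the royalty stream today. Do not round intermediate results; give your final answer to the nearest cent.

€208355.23

D_1 = 6226.50000
D_2 = 7384.62900
D_3 = 8758.16999
D_4 = 10387.18961
D_5 = 12319.20688
Terminal value at year 5: TV = D_5×(1+g_2)/(r−g_2) = 12984.44405/0.046 = 282270.52288
P_0 = D_1/(1+r)^1 + D_2/(1+r)^2 + D_3/(1+r)^3 + D_4/(1+r)^4 + D_5/(1+r)^5 + TV/(1+r)^5
    = 5660.45455 + 6102.99917 + 6580.14275 + 7094.59027 + 7649.25824 + 175267.78653 = 208355.23150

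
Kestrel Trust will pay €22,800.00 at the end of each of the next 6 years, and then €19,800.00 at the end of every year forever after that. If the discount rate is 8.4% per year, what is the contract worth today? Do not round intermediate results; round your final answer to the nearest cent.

PV of 6-year annuity: €22,800.00 × [1 − (1+0.084)^−6] / 0.084 = 104134.76309
Perpetuity value at year 6: €19,800.00 / 0.084 = 235714.28571
PV of perpetuity: 235714.28571 / (1+0.084)^6 = 145281.46514
Total PV = 104134.76309 + 145281.46514 = 249416.22823

€249416.23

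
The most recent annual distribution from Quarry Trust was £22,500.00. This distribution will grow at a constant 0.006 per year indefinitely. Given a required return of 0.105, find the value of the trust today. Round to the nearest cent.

D₁ = D₀ × (1 + g) = £22,500.00 × 1.006 = £22,635.0000
Growing perpetuity: P = D₁ / (r − g) = £22,635.0000 / (0.105 − 0.006) = £228,636.36

£228636.36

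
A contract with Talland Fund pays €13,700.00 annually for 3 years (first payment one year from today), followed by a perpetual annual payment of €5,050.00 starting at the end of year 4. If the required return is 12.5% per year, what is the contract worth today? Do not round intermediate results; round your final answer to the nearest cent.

€60998.63

PV of 3-year annuity: €13,700.00 × [1 − (1+0.125)^−3] / 0.125 = 32624.41701
Perpetuity value at year 3: €5,050.00 / 0.125 = 40400.00000
PV of perpetuity: 40400.00000 / (1+0.125)^3 = 28374.21125
Total PV = 32624.41701 + 28374.21125 = 60998.62826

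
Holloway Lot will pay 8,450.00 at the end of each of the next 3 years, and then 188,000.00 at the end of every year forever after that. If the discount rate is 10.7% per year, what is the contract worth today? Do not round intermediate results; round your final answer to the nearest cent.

PV of 3-year annuity: 8,450.00 × [1 − (1+0.107)^−3] / 0.107 = 20757.61048
Perpetuity value at year 3: 188,000.00 / 0.107 = 1757009.34579
PV of perpetuity: 1757009.34579 / (1+0.107)^3 = 1295183.21925
Total PV = 20757.61048 + 1295183.21925 = 1315940.82972

1315940.83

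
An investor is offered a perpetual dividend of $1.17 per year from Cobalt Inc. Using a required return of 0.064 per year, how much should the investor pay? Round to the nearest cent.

Level perpetuity: PV = C / r = $1.17 / 0.064 = $18.28

$18.28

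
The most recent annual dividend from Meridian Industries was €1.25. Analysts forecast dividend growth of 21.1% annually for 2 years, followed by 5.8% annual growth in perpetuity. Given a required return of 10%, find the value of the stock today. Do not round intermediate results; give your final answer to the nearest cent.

€41.05

D_1 = 1.51375
D_2 = 1.83315
Terminal value at year 2: TV = D_2×(1+g_2)/(r−g_2) = 1.93947/0.042 = 46.17795
P_0 = D_1/(1+r)^1 + D_2/(1+r)^2 + TV/(1+r)^2
    = 1.37614 + 1.51500 + 38.16360 = 41.05473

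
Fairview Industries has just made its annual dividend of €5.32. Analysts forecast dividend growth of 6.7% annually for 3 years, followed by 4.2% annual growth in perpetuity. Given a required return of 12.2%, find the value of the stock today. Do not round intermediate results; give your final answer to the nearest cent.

€74.04

D_1 = 5.67644
D_2 = 6.05676
D_3 = 6.46256
Terminal value at year 3: TV = D_3×(1+g_2)/(r−g_2) = 6.73399/0.08 = 84.17490
P_0 = D_1/(1+r)^1 + D_2/(1+r)^2 + D_3/(1+r)^3 + TV/(1+r)^3
    = 5.05922 + 4.81121 + 4.57537 + 59.59421 = 74.04001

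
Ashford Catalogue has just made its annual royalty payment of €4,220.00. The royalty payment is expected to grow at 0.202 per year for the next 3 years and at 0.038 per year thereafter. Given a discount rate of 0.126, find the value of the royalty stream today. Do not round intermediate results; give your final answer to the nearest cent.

€74998.75

D_1 = 5072.44000
D_2 = 6097.07288
D_3 = 7328.68160
Terminal value at year 3: TV = D_3×(1+g_2)/(r−g_2) = 7607.17150/0.088 = 86445.13071
P_0 = D_1/(1+r)^1 + D_2/(1+r)^2 + D_3/(1+r)^3 + TV/(1+r)^3
    = 4504.83126 + 4808.88737 + 5133.46591 + 60551.56381 = 74998.74835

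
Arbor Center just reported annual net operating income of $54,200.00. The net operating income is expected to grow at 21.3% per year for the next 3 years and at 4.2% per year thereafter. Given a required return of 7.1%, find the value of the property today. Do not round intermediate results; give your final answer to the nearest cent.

$3038980.62

D_1 = 65744.60000
D_2 = 79748.19980
D_3 = 96734.56636
Terminal value at year 3: TV = D_3×(1+g_2)/(r−g_2) = 100797.41814/0.029 = 3475773.03946
P_0 = D_1/(1+r)^1 + D_2/(1+r)^2 + D_3/(1+r)^3 + TV/(1+r)^3
    = 61386.18114 + 69525.15193 + 78743.23931 + 2829326.04678 = 3038980.61916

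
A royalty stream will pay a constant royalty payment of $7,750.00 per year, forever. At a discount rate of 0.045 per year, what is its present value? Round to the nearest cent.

$172222.22

Level perpetuity: PV = C / r = $7,750.00 / 0.045 = $172,222.22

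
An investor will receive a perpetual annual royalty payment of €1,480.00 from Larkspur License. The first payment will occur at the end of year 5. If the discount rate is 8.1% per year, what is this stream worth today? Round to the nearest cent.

€13380.55

Value at end of year 4: C / r = €1,480.00 / 0.081 = €18,271.6049
Discount to today: PV = €18,271.6049 / (1 + 0.081)^4 = €18,271.6049 / 1.365535 = €13,380.55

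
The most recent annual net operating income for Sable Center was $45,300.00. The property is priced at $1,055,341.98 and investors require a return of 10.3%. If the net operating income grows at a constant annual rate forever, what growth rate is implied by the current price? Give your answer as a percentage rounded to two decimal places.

5.76%

P = D₀(1+g)/(r−g) ⇒ P(r−g) = D₀(1+g) ⇒ g(P+D₀) = P·r − D₀
g = (P·r − D₀)/(P + D₀) = ($1,055,341.98×0.103 − $45,300.00) / ($1,055,341.98 + $45,300.00) = 0.057603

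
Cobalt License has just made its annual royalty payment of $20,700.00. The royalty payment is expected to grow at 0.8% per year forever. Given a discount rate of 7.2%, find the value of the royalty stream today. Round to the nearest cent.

D₁ = D₀ × (1 + g) = $20,700.00 × 1.008 = $20,865.6000
Growing perpetuity: P = D₁ / (r − g) = $20,865.6000 / (0.072 − 0.008) = $326,025.00

$326025.00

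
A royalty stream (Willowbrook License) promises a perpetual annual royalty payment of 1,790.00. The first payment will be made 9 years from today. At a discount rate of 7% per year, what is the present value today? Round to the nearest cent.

Value at end of year 8: C / r = 1,790.00 / 0.07 = 25,571.4286
Discount to today: PV = 25,571.4286 / (1 + 0.07)^8 = 25,571.4286 / 1.718186 = 14,882.80

14882.80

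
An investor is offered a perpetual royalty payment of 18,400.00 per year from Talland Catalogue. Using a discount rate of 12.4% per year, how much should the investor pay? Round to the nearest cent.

148387.10

Level perpetuity: PV = C / r = 18,400.00 / 0.124 = 148,387.10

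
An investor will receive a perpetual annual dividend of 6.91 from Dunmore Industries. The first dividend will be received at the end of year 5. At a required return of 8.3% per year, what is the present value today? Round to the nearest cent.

Value at end of year 4: C / r = 6.91 / 0.083 = 83.2530
Discount to today: PV = 83.2530 / (1 + 0.083)^4 = 83.2530 / 1.375669 = 60.52

60.52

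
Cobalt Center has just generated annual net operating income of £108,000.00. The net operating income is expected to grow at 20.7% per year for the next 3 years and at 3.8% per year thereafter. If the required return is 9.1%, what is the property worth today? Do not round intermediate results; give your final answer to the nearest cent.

D_1 = 130356.00000
D_2 = 157339.69200
D_3 = 189909.00824
Terminal value at year 3: TV = D_3×(1+g_2)/(r−g_2) = 197125.55056/0.053 = 3719350.01051
P_0 = D_1/(1+r)^1 + D_2/(1+r)^2 + D_3/(1+r)^3 + TV/(1+r)^3
    = 119483.04308 + 132187.01466 + 146241.72933 + 2864130.47252 = 3262042.25959

£3262042.26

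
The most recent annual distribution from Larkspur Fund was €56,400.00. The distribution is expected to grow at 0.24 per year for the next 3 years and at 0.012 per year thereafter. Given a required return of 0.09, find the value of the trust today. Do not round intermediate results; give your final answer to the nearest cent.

D_1 = 69936.00000
D_2 = 86720.64000
D_3 = 107533.59360
Terminal value at year 3: TV = D_3×(1+g_2)/(r−g_2) = 108823.99672/0.078 = 1395179.44517
P_0 = D_1/(1+r)^1 + D_2/(1+r)^2 + D_3/(1+r)^3 + TV/(1+r)^3
    = 64161.46789 + 72991.02769 + 83035.66453 + 1077334.51928 = 1297522.67939

€1297522.68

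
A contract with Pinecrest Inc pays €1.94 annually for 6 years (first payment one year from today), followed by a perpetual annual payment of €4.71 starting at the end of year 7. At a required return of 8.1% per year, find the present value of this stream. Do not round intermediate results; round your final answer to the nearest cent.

PV of 6-year annuity: €1.94 × [1 − (1+0.081)^−6] / 0.081 = 8.94124
Perpetuity value at year 6: €4.71 / 0.081 = 58.14815
PV of perpetuity: 58.14815 / (1+0.081)^6 = 36.44028
Total PV = 8.94124 + 36.44028 = 45.38153

€45.38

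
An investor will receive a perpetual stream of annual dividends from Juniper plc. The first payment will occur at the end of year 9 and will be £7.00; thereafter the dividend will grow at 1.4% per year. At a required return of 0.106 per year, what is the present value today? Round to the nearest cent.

£33.98

Value at end of year 8: C₁ / (r − g) = £7.00 / (0.106 − 0.014) = £76.0870
Discount to today: PV = £76.0870 / (1 + 0.106)^8 = £76.0870 / 2.238933 = £33.98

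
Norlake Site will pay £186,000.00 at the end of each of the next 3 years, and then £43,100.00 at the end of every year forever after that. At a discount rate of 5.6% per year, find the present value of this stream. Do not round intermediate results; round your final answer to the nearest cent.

PV of 3-year annuity: £186,000.00 × [1 − (1+0.056)^−3] / 0.056 = 500882.72967
Perpetuity value at year 3: £43,100.00 / 0.056 = 769642.85714
PV of perpetuity: 769642.85714 / (1+0.056)^3 = 653578.09559
Total PV = 500882.72967 + 653578.09559 = 1154460.82526

£1154460.83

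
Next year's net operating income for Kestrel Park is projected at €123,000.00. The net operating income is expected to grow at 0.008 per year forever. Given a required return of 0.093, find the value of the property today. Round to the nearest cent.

€1447058.82

Growing perpetuity: P = D₁ / (r − g) = €123,000.0000 / (0.093 − 0.008) = €1,447,058.82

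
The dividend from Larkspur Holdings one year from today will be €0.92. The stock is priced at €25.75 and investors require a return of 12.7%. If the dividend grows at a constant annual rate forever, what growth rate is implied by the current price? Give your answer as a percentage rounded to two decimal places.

9.13%

P = D₁/(r−g) ⇒ g = r − D₁/P = 0.127 − €0.92/€25.75 = 0.091272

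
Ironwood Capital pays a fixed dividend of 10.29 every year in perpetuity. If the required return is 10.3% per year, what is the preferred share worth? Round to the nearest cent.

99.90

Level perpetuity: PV = C / r = 10.29 / 0.103 = 99.90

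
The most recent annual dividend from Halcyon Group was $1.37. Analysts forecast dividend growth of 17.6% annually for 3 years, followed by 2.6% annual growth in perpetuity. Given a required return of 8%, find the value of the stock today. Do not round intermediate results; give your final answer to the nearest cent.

$38.49

D_1 = 1.61112
D_2 = 1.89468
D_3 = 2.22814
Terminal value at year 3: TV = D_3×(1+g_2)/(r−g_2) = 2.28607/0.054 = 42.33467
P_0 = D_1/(1+r)^1 + D_2/(1+r)^2 + D_3/(1+r)^3 + TV/(1+r)^3
    = 1.49178 + 1.62438 + 1.76877 + 33.60662 = 38.49155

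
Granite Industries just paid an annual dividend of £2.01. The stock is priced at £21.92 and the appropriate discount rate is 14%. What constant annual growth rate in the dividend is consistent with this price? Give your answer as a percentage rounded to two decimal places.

P = D₀(1+g)/(r−g) ⇒ P(r−g) = D₀(1+g) ⇒ g(P+D₀) = P·r − D₀
g = (P·r − D₀)/(P + D₀) = (£21.92×0.14 − £2.01) / (£21.92 + £2.01) = 0.044246

4.42%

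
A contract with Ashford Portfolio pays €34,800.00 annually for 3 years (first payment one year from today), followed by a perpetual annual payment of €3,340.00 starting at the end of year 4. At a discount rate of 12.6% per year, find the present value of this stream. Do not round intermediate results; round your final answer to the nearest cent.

€101297.24

PV of 3-year annuity: €34,800.00 × [1 − (1+0.126)^−3] / 0.126 = 82729.43210
Perpetuity value at year 3: €3,340.00 / 0.126 = 26507.93651
PV of perpetuity: 26507.93651 / (1+0.126)^3 = 18567.81285
Total PV = 82729.43210 + 18567.81285 = 101297.24495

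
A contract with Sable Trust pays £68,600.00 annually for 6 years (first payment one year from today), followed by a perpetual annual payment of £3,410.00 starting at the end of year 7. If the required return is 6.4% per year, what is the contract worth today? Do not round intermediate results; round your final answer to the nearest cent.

£369852.16

PV of 6-year annuity: £68,600.00 × [1 − (1+0.064)^−6] / 0.064 = 333130.30707
Perpetuity value at year 6: £3,410.00 / 0.064 = 53281.25000
PV of perpetuity: 53281.25000 / (1+0.064)^6 = 36721.85718
Total PV = 333130.30707 + 36721.85718 = 369852.16426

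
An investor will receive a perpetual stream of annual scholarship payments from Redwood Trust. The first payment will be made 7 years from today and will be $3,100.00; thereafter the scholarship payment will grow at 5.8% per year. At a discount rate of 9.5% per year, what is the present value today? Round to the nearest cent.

Value at end of year 6: C₁ / (r − g) = $3,100.00 / (0.095 − 0.058) = $83,783.7838
Discount to today: PV = $83,783.7838 / (1 + 0.095)^6 = $83,783.7838 / 1.723791 = $48,604.36

$48604.36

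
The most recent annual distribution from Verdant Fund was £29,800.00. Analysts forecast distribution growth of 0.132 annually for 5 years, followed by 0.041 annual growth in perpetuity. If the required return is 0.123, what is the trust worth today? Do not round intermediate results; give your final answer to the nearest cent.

D_1 = 33733.60000
D_2 = 38186.43520
D_3 = 43227.04465
D_4 = 48933.01454
D_5 = 55392.17246
Terminal value at year 5: TV = D_5×(1+g_2)/(r−g_2) = 57663.25153/0.082 = 703210.38451
P_0 = D_1/(1+r)^1 + D_2/(1+r)^2 + D_3/(1+r)^3 + D_4/(1+r)^4 + D_5/(1+r)^5 + TV/(1+r)^5
    = 30038.82458 + 30279.56315 + 30522.23107 + 30766.84378 + 31013.41689 + 393719.10949 = 546339.98896

£546339.99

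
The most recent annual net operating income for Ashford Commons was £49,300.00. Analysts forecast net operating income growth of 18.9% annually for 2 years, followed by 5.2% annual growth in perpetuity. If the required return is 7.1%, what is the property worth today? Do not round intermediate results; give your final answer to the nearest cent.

£3479786.80

D_1 = 58617.70000
D_2 = 69696.44530
Terminal value at year 2: TV = D_2×(1+g_2)/(r−g_2) = 73320.66046/0.019 = 3858982.12924
P_0 = D_1/(1+r)^1 + D_2/(1+r)^2 + TV/(1+r)^2
    = 54731.74603 + 60761.94774 + 3364293.10656 = 3479786.80033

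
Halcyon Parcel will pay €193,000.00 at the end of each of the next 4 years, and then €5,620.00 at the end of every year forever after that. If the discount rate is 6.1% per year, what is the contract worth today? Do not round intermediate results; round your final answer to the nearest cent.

PV of 4-year annuity: €193,000.00 × [1 − (1+0.061)^−4] / 0.061 = 667236.85727
Perpetuity value at year 4: €5,620.00 / 0.061 = 92131.14754
PV of perpetuity: 92131.14754 / (1+0.061)^4 = 72701.76341
Total PV = 667236.85727 + 72701.76341 = 739938.62068

€739938.62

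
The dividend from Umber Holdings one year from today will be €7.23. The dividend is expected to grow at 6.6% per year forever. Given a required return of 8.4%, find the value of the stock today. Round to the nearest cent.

Growing perpetuity: P = D₁ / (r − g) = €7.2300 / (0.084 − 0.066) = €401.67

€401.67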